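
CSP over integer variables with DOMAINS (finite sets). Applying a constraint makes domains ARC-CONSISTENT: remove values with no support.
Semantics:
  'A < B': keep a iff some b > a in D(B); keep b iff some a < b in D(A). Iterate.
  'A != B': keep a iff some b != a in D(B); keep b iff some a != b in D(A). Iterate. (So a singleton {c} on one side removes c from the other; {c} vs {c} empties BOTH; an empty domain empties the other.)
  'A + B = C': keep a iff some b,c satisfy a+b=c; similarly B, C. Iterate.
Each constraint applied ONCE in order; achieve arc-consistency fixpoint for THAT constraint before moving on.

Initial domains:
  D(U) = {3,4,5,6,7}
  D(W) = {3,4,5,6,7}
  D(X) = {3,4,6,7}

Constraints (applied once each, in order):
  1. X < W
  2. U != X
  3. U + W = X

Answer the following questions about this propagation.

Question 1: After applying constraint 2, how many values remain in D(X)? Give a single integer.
Answer: 3

Derivation:
Constraint 1 (X < W) on D(X)={3,4,6,7} D(W)={3,4,5,6,7}: X {3,4,6,7}->{3,4,6}; W {3,4,5,6,7}->{4,5,6,7}
Constraint 2 (U != X) on D(U)={3,4,5,6,7} D(X)={3,4,6}: no change
So after constraint 2: D(X)={3,4,6}, size = 3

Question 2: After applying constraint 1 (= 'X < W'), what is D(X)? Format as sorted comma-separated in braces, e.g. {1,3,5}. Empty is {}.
Constraint 1 (X < W) on D(X)={3,4,6,7} D(W)={3,4,5,6,7}: X {3,4,6,7}->{3,4,6}; W {3,4,5,6,7}->{4,5,6,7}
So after constraint 1: D(X) = {3,4,6}

Answer: {3,4,6}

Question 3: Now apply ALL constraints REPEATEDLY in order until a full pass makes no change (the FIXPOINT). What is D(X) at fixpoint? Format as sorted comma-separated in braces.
Answer: {}

Derivation:
pass 0 (initial): D(X)={3,4,6,7}
pass 1: U {3,4,5,6,7}->{}; W {3,4,5,6,7}->{}; X {3,4,6,7}->{}
pass 2: no change
Fixpoint after 2 passes: D(X) = {}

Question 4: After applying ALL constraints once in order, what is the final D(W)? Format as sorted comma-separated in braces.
Constraint 1 (X < W) on D(X)={3,4,6,7} D(W)={3,4,5,6,7}: X {3,4,6,7}->{3,4,6}; W {3,4,5,6,7}->{4,5,6,7}
Constraint 2 (U != X) on D(U)={3,4,5,6,7} D(X)={3,4,6}: no change
Constraint 3 (U + W = X) on D(U)={3,4,5,6,7} D(W)={4,5,6,7} D(X)={3,4,6}: U {3,4,5,6,7}->{}; W {4,5,6,7}->{}; X {3,4,6}->{}
So after all 3 constraints: D(W) = {}

Answer: {}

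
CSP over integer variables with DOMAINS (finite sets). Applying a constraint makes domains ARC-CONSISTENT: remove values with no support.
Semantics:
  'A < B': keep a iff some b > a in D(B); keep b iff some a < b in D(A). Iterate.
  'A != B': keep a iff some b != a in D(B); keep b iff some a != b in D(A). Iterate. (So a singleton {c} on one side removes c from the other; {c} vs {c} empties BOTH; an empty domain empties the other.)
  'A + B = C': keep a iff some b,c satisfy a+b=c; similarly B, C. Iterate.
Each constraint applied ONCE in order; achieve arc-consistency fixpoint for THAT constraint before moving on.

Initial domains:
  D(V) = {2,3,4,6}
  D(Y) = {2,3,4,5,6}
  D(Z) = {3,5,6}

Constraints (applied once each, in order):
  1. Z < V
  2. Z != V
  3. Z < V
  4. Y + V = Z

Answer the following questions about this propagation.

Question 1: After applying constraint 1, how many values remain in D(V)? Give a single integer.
Answer: 2

Derivation:
Constraint 1 (Z < V) on D(Z)={3,5,6} D(V)={2,3,4,6}: Z {3,5,6}->{3,5}; V {2,3,4,6}->{4,6}
So after constraint 1: D(V)={4,6}, size = 2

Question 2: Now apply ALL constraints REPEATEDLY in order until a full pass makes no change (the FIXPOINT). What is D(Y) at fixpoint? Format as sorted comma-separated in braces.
Answer: {}

Derivation:
pass 0 (initial): D(Y)={2,3,4,5,6}
pass 1: V {2,3,4,6}->{}; Y {2,3,4,5,6}->{}; Z {3,5,6}->{}
pass 2: no change
Fixpoint after 2 passes: D(Y) = {}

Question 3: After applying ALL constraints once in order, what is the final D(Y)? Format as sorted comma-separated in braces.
Answer: {}

Derivation:
Constraint 1 (Z < V) on D(Z)={3,5,6} D(V)={2,3,4,6}: Z {3,5,6}->{3,5}; V {2,3,4,6}->{4,6}
Constraint 2 (Z != V) on D(Z)={3,5} D(V)={4,6}: no change
Constraint 3 (Z < V) on D(Z)={3,5} D(V)={4,6}: no change
Constraint 4 (Y + V = Z) on D(Y)={2,3,4,5,6} D(V)={4,6} D(Z)={3,5}: Y {2,3,4,5,6}->{}; V {4,6}->{}; Z {3,5}->{}
So after all 4 constraints: D(Y) = {}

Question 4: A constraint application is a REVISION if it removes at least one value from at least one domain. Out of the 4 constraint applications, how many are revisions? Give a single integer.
Constraint 1 (Z < V) on D(Z)={3,5,6} D(V)={2,3,4,6}: Z {3,5,6}->{3,5}; V {2,3,4,6}->{4,6} => REVISION
Constraint 2 (Z != V) on D(Z)={3,5} D(V)={4,6}: no change => not a revision
Constraint 3 (Z < V) on D(Z)={3,5} D(V)={4,6}: no change => not a revision
Constraint 4 (Y + V = Z) on D(Y)={2,3,4,5,6} D(V)={4,6} D(Z)={3,5}: Y {2,3,4,5,6}->{}; V {4,6}->{}; Z {3,5}->{} => REVISION
Total revisions = 2

Answer: 2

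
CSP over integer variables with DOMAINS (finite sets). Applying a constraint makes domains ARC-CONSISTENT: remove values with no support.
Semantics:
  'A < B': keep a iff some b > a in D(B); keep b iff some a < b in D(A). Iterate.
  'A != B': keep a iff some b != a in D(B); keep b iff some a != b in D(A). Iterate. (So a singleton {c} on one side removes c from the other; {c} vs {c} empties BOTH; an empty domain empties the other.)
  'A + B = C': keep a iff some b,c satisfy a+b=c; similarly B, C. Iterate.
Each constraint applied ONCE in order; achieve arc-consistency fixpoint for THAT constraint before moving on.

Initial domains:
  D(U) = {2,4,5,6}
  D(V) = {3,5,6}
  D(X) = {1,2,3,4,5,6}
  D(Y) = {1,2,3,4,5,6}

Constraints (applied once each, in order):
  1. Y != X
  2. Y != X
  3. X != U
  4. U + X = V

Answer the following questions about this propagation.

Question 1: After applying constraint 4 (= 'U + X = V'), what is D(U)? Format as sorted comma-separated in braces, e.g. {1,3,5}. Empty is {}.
Answer: {2,4,5}

Derivation:
Constraint 1 (Y != X) on D(Y)={1,2,3,4,5,6} D(X)={1,2,3,4,5,6}: no change
Constraint 2 (Y != X) on D(Y)={1,2,3,4,5,6} D(X)={1,2,3,4,5,6}: no change
Constraint 3 (X != U) on D(X)={1,2,3,4,5,6} D(U)={2,4,5,6}: no change
Constraint 4 (U + X = V) on D(U)={2,4,5,6} D(X)={1,2,3,4,5,6} D(V)={3,5,6}: U {2,4,5,6}->{2,4,5}; X {1,2,3,4,5,6}->{1,2,3,4}
So after constraint 4: D(U) = {2,4,5}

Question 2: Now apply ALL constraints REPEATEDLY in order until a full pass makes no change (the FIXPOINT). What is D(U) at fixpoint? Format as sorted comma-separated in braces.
Answer: {2,4,5}

Derivation:
pass 0 (initial): D(U)={2,4,5,6}
pass 1: U {2,4,5,6}->{2,4,5}; X {1,2,3,4,5,6}->{1,2,3,4}
pass 2: no change
Fixpoint after 2 passes: D(U) = {2,4,5}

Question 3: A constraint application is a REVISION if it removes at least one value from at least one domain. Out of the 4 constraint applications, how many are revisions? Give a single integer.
Answer: 1

Derivation:
Constraint 1 (Y != X) on D(Y)={1,2,3,4,5,6} D(X)={1,2,3,4,5,6}: no change => not a revision
Constraint 2 (Y != X) on D(Y)={1,2,3,4,5,6} D(X)={1,2,3,4,5,6}: no change => not a revision
Constraint 3 (X != U) on D(X)={1,2,3,4,5,6} D(U)={2,4,5,6}: no change => not a revision
Constraint 4 (U + X = V) on D(U)={2,4,5,6} D(X)={1,2,3,4,5,6} D(V)={3,5,6}: U {2,4,5,6}->{2,4,5}; X {1,2,3,4,5,6}->{1,2,3,4} => REVISION
Total revisions = 1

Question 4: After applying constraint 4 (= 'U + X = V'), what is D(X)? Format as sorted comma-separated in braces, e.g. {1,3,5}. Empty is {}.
Constraint 1 (Y != X) on D(Y)={1,2,3,4,5,6} D(X)={1,2,3,4,5,6}: no change
Constraint 2 (Y != X) on D(Y)={1,2,3,4,5,6} D(X)={1,2,3,4,5,6}: no change
Constraint 3 (X != U) on D(X)={1,2,3,4,5,6} D(U)={2,4,5,6}: no change
Constraint 4 (U + X = V) on D(U)={2,4,5,6} D(X)={1,2,3,4,5,6} D(V)={3,5,6}: U {2,4,5,6}->{2,4,5}; X {1,2,3,4,5,6}->{1,2,3,4}
So after constraint 4: D(X) = {1,2,3,4}

Answer: {1,2,3,4}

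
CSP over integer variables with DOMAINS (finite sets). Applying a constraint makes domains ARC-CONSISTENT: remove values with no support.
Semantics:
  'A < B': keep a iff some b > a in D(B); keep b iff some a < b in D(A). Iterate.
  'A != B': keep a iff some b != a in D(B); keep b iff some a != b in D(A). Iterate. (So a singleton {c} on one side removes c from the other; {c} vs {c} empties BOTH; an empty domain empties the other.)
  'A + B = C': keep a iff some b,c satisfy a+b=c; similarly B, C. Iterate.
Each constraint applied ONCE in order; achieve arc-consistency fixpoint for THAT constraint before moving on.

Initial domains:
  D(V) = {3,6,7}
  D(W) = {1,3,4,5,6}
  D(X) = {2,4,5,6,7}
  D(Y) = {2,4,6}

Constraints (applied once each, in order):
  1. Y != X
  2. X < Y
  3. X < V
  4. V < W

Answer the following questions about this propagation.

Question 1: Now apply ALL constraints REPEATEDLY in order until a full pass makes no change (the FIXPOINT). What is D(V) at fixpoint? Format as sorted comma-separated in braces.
Answer: {3}

Derivation:
pass 0 (initial): D(V)={3,6,7}
pass 1: V {3,6,7}->{3}; W {1,3,4,5,6}->{4,5,6}; X {2,4,5,6,7}->{2,4,5}; Y {2,4,6}->{4,6}
pass 2: X {2,4,5}->{2}
pass 3: no change
Fixpoint after 3 passes: D(V) = {3}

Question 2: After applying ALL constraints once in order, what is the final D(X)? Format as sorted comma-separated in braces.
Constraint 1 (Y != X) on D(Y)={2,4,6} D(X)={2,4,5,6,7}: no change
Constraint 2 (X < Y) on D(X)={2,4,5,6,7} D(Y)={2,4,6}: X {2,4,5,6,7}->{2,4,5}; Y {2,4,6}->{4,6}
Constraint 3 (X < V) on D(X)={2,4,5} D(V)={3,6,7}: no change
Constraint 4 (V < W) on D(V)={3,6,7} D(W)={1,3,4,5,6}: V {3,6,7}->{3}; W {1,3,4,5,6}->{4,5,6}
So after all 4 constraints: D(X) = {2,4,5}

Answer: {2,4,5}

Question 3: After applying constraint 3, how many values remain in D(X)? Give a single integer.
Answer: 3

Derivation:
Constraint 1 (Y != X) on D(Y)={2,4,6} D(X)={2,4,5,6,7}: no change
Constraint 2 (X < Y) on D(X)={2,4,5,6,7} D(Y)={2,4,6}: X {2,4,5,6,7}->{2,4,5}; Y {2,4,6}->{4,6}
Constraint 3 (X < V) on D(X)={2,4,5} D(V)={3,6,7}: no change
So after constraint 3: D(X)={2,4,5}, size = 3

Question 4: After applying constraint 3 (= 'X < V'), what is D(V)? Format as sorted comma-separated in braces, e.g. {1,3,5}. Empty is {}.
Answer: {3,6,7}

Derivation:
Constraint 1 (Y != X) on D(Y)={2,4,6} D(X)={2,4,5,6,7}: no change
Constraint 2 (X < Y) on D(X)={2,4,5,6,7} D(Y)={2,4,6}: X {2,4,5,6,7}->{2,4,5}; Y {2,4,6}->{4,6}
Constraint 3 (X < V) on D(X)={2,4,5} D(V)={3,6,7}: no change
So after constraint 3: D(V) = {3,6,7}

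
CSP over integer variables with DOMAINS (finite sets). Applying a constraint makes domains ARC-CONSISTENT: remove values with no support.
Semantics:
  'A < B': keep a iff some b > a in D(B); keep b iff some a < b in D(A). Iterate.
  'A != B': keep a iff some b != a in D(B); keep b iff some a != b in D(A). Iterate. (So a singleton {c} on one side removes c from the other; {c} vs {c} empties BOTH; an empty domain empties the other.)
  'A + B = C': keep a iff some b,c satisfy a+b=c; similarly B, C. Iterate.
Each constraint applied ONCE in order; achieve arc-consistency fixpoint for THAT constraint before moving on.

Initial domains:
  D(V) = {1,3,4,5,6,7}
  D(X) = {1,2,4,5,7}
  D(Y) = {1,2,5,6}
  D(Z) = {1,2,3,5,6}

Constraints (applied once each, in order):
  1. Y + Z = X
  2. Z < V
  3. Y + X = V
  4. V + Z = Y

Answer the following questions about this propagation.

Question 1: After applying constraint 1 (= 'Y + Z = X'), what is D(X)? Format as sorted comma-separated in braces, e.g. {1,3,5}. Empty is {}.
Constraint 1 (Y + Z = X) on D(Y)={1,2,5,6} D(Z)={1,2,3,5,6} D(X)={1,2,4,5,7}: X {1,2,4,5,7}->{2,4,5,7}
So after constraint 1: D(X) = {2,4,5,7}

Answer: {2,4,5,7}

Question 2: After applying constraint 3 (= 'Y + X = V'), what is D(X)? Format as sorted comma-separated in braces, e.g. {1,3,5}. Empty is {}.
Answer: {2,4,5}

Derivation:
Constraint 1 (Y + Z = X) on D(Y)={1,2,5,6} D(Z)={1,2,3,5,6} D(X)={1,2,4,5,7}: X {1,2,4,5,7}->{2,4,5,7}
Constraint 2 (Z < V) on D(Z)={1,2,3,5,6} D(V)={1,3,4,5,6,7}: V {1,3,4,5,6,7}->{3,4,5,6,7}
Constraint 3 (Y + X = V) on D(Y)={1,2,5,6} D(X)={2,4,5,7} D(V)={3,4,5,6,7}: Y {1,2,5,6}->{1,2,5}; X {2,4,5,7}->{2,4,5}
So after constraint 3: D(X) = {2,4,5}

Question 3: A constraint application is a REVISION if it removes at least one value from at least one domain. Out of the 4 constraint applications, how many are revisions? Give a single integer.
Constraint 1 (Y + Z = X) on D(Y)={1,2,5,6} D(Z)={1,2,3,5,6} D(X)={1,2,4,5,7}: X {1,2,4,5,7}->{2,4,5,7} => REVISION
Constraint 2 (Z < V) on D(Z)={1,2,3,5,6} D(V)={1,3,4,5,6,7}: V {1,3,4,5,6,7}->{3,4,5,6,7} => REVISION
Constraint 3 (Y + X = V) on D(Y)={1,2,5,6} D(X)={2,4,5,7} D(V)={3,4,5,6,7}: Y {1,2,5,6}->{1,2,5}; X {2,4,5,7}->{2,4,5} => REVISION
Constraint 4 (V + Z = Y) on D(V)={3,4,5,6,7} D(Z)={1,2,3,5,6} D(Y)={1,2,5}: V {3,4,5,6,7}->{3,4}; Z {1,2,3,5,6}->{1,2}; Y {1,2,5}->{5} => REVISION
Total revisions = 4

Answer: 4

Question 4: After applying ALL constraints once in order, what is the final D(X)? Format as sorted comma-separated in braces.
Constraint 1 (Y + Z = X) on D(Y)={1,2,5,6} D(Z)={1,2,3,5,6} D(X)={1,2,4,5,7}: X {1,2,4,5,7}->{2,4,5,7}
Constraint 2 (Z < V) on D(Z)={1,2,3,5,6} D(V)={1,3,4,5,6,7}: V {1,3,4,5,6,7}->{3,4,5,6,7}
Constraint 3 (Y + X = V) on D(Y)={1,2,5,6} D(X)={2,4,5,7} D(V)={3,4,5,6,7}: Y {1,2,5,6}->{1,2,5}; X {2,4,5,7}->{2,4,5}
Constraint 4 (V + Z = Y) on D(V)={3,4,5,6,7} D(Z)={1,2,3,5,6} D(Y)={1,2,5}: V {3,4,5,6,7}->{3,4}; Z {1,2,3,5,6}->{1,2}; Y {1,2,5}->{5}
So after all 4 constraints: D(X) = {2,4,5}

Answer: {2,4,5}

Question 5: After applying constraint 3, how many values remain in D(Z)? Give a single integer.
Answer: 5

Derivation:
Constraint 1 (Y + Z = X) on D(Y)={1,2,5,6} D(Z)={1,2,3,5,6} D(X)={1,2,4,5,7}: X {1,2,4,5,7}->{2,4,5,7}
Constraint 2 (Z < V) on D(Z)={1,2,3,5,6} D(V)={1,3,4,5,6,7}: V {1,3,4,5,6,7}->{3,4,5,6,7}
Constraint 3 (Y + X = V) on D(Y)={1,2,5,6} D(X)={2,4,5,7} D(V)={3,4,5,6,7}: Y {1,2,5,6}->{1,2,5}; X {2,4,5,7}->{2,4,5}
So after constraint 3: D(Z)={1,2,3,5,6}, size = 5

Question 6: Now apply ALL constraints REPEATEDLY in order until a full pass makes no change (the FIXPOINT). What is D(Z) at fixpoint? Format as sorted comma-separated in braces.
pass 0 (initial): D(Z)={1,2,3,5,6}
pass 1: V {1,3,4,5,6,7}->{3,4}; X {1,2,4,5,7}->{2,4,5}; Y {1,2,5,6}->{5}; Z {1,2,3,5,6}->{1,2}
pass 2: V {3,4}->{}; X {2,4,5}->{}; Y {5}->{}; Z {1,2}->{}
pass 3: no change
Fixpoint after 3 passes: D(Z) = {}

Answer: {}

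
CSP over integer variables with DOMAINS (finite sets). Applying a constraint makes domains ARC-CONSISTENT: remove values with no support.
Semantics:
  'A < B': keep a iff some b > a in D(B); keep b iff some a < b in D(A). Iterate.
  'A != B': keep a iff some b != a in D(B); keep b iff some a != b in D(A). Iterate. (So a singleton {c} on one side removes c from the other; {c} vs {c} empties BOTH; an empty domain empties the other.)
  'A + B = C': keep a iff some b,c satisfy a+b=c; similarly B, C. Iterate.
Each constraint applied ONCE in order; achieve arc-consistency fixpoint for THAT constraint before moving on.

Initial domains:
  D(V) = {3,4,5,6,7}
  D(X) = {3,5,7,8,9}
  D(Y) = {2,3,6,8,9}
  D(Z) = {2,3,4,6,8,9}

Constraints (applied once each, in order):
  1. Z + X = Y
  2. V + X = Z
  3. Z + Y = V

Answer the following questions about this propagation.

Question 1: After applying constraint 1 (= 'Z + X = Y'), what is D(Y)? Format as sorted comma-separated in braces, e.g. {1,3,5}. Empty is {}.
Answer: {6,8,9}

Derivation:
Constraint 1 (Z + X = Y) on D(Z)={2,3,4,6,8,9} D(X)={3,5,7,8,9} D(Y)={2,3,6,8,9}: Z {2,3,4,6,8,9}->{2,3,4,6}; X {3,5,7,8,9}->{3,5,7}; Y {2,3,6,8,9}->{6,8,9}
So after constraint 1: D(Y) = {6,8,9}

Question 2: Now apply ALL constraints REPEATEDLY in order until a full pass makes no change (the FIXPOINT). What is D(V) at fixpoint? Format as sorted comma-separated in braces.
pass 0 (initial): D(V)={3,4,5,6,7}
pass 1: V {3,4,5,6,7}->{}; X {3,5,7,8,9}->{3}; Y {2,3,6,8,9}->{}; Z {2,3,4,6,8,9}->{}
pass 2: X {3}->{}
pass 3: no change
Fixpoint after 3 passes: D(V) = {}

Answer: {}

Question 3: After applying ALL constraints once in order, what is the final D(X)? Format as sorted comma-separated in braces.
Answer: {3}

Derivation:
Constraint 1 (Z + X = Y) on D(Z)={2,3,4,6,8,9} D(X)={3,5,7,8,9} D(Y)={2,3,6,8,9}: Z {2,3,4,6,8,9}->{2,3,4,6}; X {3,5,7,8,9}->{3,5,7}; Y {2,3,6,8,9}->{6,8,9}
Constraint 2 (V + X = Z) on D(V)={3,4,5,6,7} D(X)={3,5,7} D(Z)={2,3,4,6}: V {3,4,5,6,7}->{3}; X {3,5,7}->{3}; Z {2,3,4,6}->{6}
Constraint 3 (Z + Y = V) on D(Z)={6} D(Y)={6,8,9} D(V)={3}: Z {6}->{}; Y {6,8,9}->{}; V {3}->{}
So after all 3 constraints: D(X) = {3}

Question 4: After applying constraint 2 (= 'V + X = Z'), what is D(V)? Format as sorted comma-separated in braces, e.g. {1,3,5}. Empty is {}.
Answer: {3}

Derivation:
Constraint 1 (Z + X = Y) on D(Z)={2,3,4,6,8,9} D(X)={3,5,7,8,9} D(Y)={2,3,6,8,9}: Z {2,3,4,6,8,9}->{2,3,4,6}; X {3,5,7,8,9}->{3,5,7}; Y {2,3,6,8,9}->{6,8,9}
Constraint 2 (V + X = Z) on D(V)={3,4,5,6,7} D(X)={3,5,7} D(Z)={2,3,4,6}: V {3,4,5,6,7}->{3}; X {3,5,7}->{3}; Z {2,3,4,6}->{6}
So after constraint 2: D(V) = {3}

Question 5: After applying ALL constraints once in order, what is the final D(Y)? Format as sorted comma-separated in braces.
Answer: {}

Derivation:
Constraint 1 (Z + X = Y) on D(Z)={2,3,4,6,8,9} D(X)={3,5,7,8,9} D(Y)={2,3,6,8,9}: Z {2,3,4,6,8,9}->{2,3,4,6}; X {3,5,7,8,9}->{3,5,7}; Y {2,3,6,8,9}->{6,8,9}
Constraint 2 (V + X = Z) on D(V)={3,4,5,6,7} D(X)={3,5,7} D(Z)={2,3,4,6}: V {3,4,5,6,7}->{3}; X {3,5,7}->{3}; Z {2,3,4,6}->{6}
Constraint 3 (Z + Y = V) on D(Z)={6} D(Y)={6,8,9} D(V)={3}: Z {6}->{}; Y {6,8,9}->{}; V {3}->{}
So after all 3 constraints: D(Y) = {}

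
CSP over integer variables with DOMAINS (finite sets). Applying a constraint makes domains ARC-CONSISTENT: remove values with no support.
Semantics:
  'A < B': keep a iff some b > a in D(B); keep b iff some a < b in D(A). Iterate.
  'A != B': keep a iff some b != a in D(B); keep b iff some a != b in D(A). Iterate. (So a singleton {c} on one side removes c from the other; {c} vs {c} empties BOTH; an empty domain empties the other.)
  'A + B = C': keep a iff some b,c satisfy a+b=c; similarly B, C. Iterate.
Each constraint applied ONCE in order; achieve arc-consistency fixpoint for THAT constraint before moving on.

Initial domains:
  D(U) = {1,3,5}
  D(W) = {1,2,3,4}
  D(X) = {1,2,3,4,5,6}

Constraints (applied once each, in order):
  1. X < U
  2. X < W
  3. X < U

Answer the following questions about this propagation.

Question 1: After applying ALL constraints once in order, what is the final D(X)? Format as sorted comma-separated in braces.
Constraint 1 (X < U) on D(X)={1,2,3,4,5,6} D(U)={1,3,5}: X {1,2,3,4,5,6}->{1,2,3,4}; U {1,3,5}->{3,5}
Constraint 2 (X < W) on D(X)={1,2,3,4} D(W)={1,2,3,4}: X {1,2,3,4}->{1,2,3}; W {1,2,3,4}->{2,3,4}
Constraint 3 (X < U) on D(X)={1,2,3} D(U)={3,5}: no change
So after all 3 constraints: D(X) = {1,2,3}

Answer: {1,2,3}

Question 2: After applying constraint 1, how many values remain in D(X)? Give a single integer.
Constraint 1 (X < U) on D(X)={1,2,3,4,5,6} D(U)={1,3,5}: X {1,2,3,4,5,6}->{1,2,3,4}; U {1,3,5}->{3,5}
So after constraint 1: D(X)={1,2,3,4}, size = 4

Answer: 4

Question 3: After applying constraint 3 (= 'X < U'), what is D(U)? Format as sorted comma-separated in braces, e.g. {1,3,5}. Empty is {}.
Answer: {3,5}

Derivation:
Constraint 1 (X < U) on D(X)={1,2,3,4,5,6} D(U)={1,3,5}: X {1,2,3,4,5,6}->{1,2,3,4}; U {1,3,5}->{3,5}
Constraint 2 (X < W) on D(X)={1,2,3,4} D(W)={1,2,3,4}: X {1,2,3,4}->{1,2,3}; W {1,2,3,4}->{2,3,4}
Constraint 3 (X < U) on D(X)={1,2,3} D(U)={3,5}: no change
So after constraint 3: D(U) = {3,5}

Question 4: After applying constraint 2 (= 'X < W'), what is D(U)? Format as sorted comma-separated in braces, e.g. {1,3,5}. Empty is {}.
Constraint 1 (X < U) on D(X)={1,2,3,4,5,6} D(U)={1,3,5}: X {1,2,3,4,5,6}->{1,2,3,4}; U {1,3,5}->{3,5}
Constraint 2 (X < W) on D(X)={1,2,3,4} D(W)={1,2,3,4}: X {1,2,3,4}->{1,2,3}; W {1,2,3,4}->{2,3,4}
So after constraint 2: D(U) = {3,5}

Answer: {3,5}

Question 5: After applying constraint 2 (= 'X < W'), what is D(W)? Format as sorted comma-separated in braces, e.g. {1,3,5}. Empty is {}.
Answer: {2,3,4}

Derivation:
Constraint 1 (X < U) on D(X)={1,2,3,4,5,6} D(U)={1,3,5}: X {1,2,3,4,5,6}->{1,2,3,4}; U {1,3,5}->{3,5}
Constraint 2 (X < W) on D(X)={1,2,3,4} D(W)={1,2,3,4}: X {1,2,3,4}->{1,2,3}; W {1,2,3,4}->{2,3,4}
So after constraint 2: D(W) = {2,3,4}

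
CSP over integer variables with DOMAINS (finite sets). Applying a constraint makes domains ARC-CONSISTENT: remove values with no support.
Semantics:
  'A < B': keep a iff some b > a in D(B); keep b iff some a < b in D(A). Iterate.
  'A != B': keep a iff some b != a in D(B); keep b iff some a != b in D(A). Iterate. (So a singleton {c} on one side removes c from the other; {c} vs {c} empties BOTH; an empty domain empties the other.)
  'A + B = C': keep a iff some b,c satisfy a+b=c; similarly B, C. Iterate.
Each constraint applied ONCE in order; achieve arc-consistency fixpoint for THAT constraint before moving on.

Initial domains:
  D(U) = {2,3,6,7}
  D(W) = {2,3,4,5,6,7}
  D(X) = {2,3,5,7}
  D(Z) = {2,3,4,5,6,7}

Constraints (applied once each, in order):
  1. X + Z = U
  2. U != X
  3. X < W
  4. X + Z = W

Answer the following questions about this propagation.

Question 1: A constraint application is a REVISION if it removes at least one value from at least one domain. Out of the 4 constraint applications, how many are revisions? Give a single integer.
Answer: 3

Derivation:
Constraint 1 (X + Z = U) on D(X)={2,3,5,7} D(Z)={2,3,4,5,6,7} D(U)={2,3,6,7}: X {2,3,5,7}->{2,3,5}; Z {2,3,4,5,6,7}->{2,3,4,5}; U {2,3,6,7}->{6,7} => REVISION
Constraint 2 (U != X) on D(U)={6,7} D(X)={2,3,5}: no change => not a revision
Constraint 3 (X < W) on D(X)={2,3,5} D(W)={2,3,4,5,6,7}: W {2,3,4,5,6,7}->{3,4,5,6,7} => REVISION
Constraint 4 (X + Z = W) on D(X)={2,3,5} D(Z)={2,3,4,5} D(W)={3,4,5,6,7}: W {3,4,5,6,7}->{4,5,6,7} => REVISION
Total revisions = 3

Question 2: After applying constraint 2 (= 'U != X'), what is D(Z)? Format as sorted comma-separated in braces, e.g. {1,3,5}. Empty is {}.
Answer: {2,3,4,5}

Derivation:
Constraint 1 (X + Z = U) on D(X)={2,3,5,7} D(Z)={2,3,4,5,6,7} D(U)={2,3,6,7}: X {2,3,5,7}->{2,3,5}; Z {2,3,4,5,6,7}->{2,3,4,5}; U {2,3,6,7}->{6,7}
Constraint 2 (U != X) on D(U)={6,7} D(X)={2,3,5}: no change
So after constraint 2: D(Z) = {2,3,4,5}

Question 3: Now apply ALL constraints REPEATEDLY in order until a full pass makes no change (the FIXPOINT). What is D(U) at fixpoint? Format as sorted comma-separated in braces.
Answer: {6,7}

Derivation:
pass 0 (initial): D(U)={2,3,6,7}
pass 1: U {2,3,6,7}->{6,7}; W {2,3,4,5,6,7}->{4,5,6,7}; X {2,3,5,7}->{2,3,5}; Z {2,3,4,5,6,7}->{2,3,4,5}
pass 2: no change
Fixpoint after 2 passes: D(U) = {6,7}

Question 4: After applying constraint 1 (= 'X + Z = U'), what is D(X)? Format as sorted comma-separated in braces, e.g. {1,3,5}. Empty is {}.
Constraint 1 (X + Z = U) on D(X)={2,3,5,7} D(Z)={2,3,4,5,6,7} D(U)={2,3,6,7}: X {2,3,5,7}->{2,3,5}; Z {2,3,4,5,6,7}->{2,3,4,5}; U {2,3,6,7}->{6,7}
So after constraint 1: D(X) = {2,3,5}

Answer: {2,3,5}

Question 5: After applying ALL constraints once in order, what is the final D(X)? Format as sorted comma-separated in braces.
Answer: {2,3,5}

Derivation:
Constraint 1 (X + Z = U) on D(X)={2,3,5,7} D(Z)={2,3,4,5,6,7} D(U)={2,3,6,7}: X {2,3,5,7}->{2,3,5}; Z {2,3,4,5,6,7}->{2,3,4,5}; U {2,3,6,7}->{6,7}
Constraint 2 (U != X) on D(U)={6,7} D(X)={2,3,5}: no change
Constraint 3 (X < W) on D(X)={2,3,5} D(W)={2,3,4,5,6,7}: W {2,3,4,5,6,7}->{3,4,5,6,7}
Constraint 4 (X + Z = W) on D(X)={2,3,5} D(Z)={2,3,4,5} D(W)={3,4,5,6,7}: W {3,4,5,6,7}->{4,5,6,7}
So after all 4 constraints: D(X) = {2,3,5}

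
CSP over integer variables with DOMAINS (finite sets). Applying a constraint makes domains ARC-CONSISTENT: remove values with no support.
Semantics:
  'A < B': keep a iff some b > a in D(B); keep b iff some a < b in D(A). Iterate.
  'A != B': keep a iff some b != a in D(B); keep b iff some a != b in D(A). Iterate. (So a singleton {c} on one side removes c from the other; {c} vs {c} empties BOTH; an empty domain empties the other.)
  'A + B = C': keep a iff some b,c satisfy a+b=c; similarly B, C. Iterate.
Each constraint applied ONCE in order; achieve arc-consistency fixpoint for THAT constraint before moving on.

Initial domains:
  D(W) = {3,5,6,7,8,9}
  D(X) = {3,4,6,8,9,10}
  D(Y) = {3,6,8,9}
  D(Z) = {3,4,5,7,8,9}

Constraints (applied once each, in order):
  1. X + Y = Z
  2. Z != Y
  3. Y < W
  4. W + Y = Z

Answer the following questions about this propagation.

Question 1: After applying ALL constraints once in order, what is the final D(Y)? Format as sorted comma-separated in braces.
Answer: {3}

Derivation:
Constraint 1 (X + Y = Z) on D(X)={3,4,6,8,9,10} D(Y)={3,6,8,9} D(Z)={3,4,5,7,8,9}: X {3,4,6,8,9,10}->{3,4,6}; Y {3,6,8,9}->{3,6}; Z {3,4,5,7,8,9}->{7,9}
Constraint 2 (Z != Y) on D(Z)={7,9} D(Y)={3,6}: no change
Constraint 3 (Y < W) on D(Y)={3,6} D(W)={3,5,6,7,8,9}: W {3,5,6,7,8,9}->{5,6,7,8,9}
Constraint 4 (W + Y = Z) on D(W)={5,6,7,8,9} D(Y)={3,6} D(Z)={7,9}: W {5,6,7,8,9}->{6}; Y {3,6}->{3}; Z {7,9}->{9}
So after all 4 constraints: D(Y) = {3}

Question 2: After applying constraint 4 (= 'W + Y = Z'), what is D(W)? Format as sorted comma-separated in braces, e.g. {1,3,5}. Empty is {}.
Constraint 1 (X + Y = Z) on D(X)={3,4,6,8,9,10} D(Y)={3,6,8,9} D(Z)={3,4,5,7,8,9}: X {3,4,6,8,9,10}->{3,4,6}; Y {3,6,8,9}->{3,6}; Z {3,4,5,7,8,9}->{7,9}
Constraint 2 (Z != Y) on D(Z)={7,9} D(Y)={3,6}: no change
Constraint 3 (Y < W) on D(Y)={3,6} D(W)={3,5,6,7,8,9}: W {3,5,6,7,8,9}->{5,6,7,8,9}
Constraint 4 (W + Y = Z) on D(W)={5,6,7,8,9} D(Y)={3,6} D(Z)={7,9}: W {5,6,7,8,9}->{6}; Y {3,6}->{3}; Z {7,9}->{9}
So after constraint 4: D(W) = {6}

Answer: {6}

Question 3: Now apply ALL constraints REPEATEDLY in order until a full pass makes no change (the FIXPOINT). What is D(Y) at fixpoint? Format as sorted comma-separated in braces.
pass 0 (initial): D(Y)={3,6,8,9}
pass 1: W {3,5,6,7,8,9}->{6}; X {3,4,6,8,9,10}->{3,4,6}; Y {3,6,8,9}->{3}; Z {3,4,5,7,8,9}->{9}
pass 2: X {3,4,6}->{6}
pass 3: no change
Fixpoint after 3 passes: D(Y) = {3}

Answer: {3}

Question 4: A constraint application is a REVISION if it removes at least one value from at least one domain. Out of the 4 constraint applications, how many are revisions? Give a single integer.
Answer: 3

Derivation:
Constraint 1 (X + Y = Z) on D(X)={3,4,6,8,9,10} D(Y)={3,6,8,9} D(Z)={3,4,5,7,8,9}: X {3,4,6,8,9,10}->{3,4,6}; Y {3,6,8,9}->{3,6}; Z {3,4,5,7,8,9}->{7,9} => REVISION
Constraint 2 (Z != Y) on D(Z)={7,9} D(Y)={3,6}: no change => not a revision
Constraint 3 (Y < W) on D(Y)={3,6} D(W)={3,5,6,7,8,9}: W {3,5,6,7,8,9}->{5,6,7,8,9} => REVISION
Constraint 4 (W + Y = Z) on D(W)={5,6,7,8,9} D(Y)={3,6} D(Z)={7,9}: W {5,6,7,8,9}->{6}; Y {3,6}->{3}; Z {7,9}->{9} => REVISION
Total revisions = 3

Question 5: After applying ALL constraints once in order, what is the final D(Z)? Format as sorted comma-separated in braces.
Answer: {9}

Derivation:
Constraint 1 (X + Y = Z) on D(X)={3,4,6,8,9,10} D(Y)={3,6,8,9} D(Z)={3,4,5,7,8,9}: X {3,4,6,8,9,10}->{3,4,6}; Y {3,6,8,9}->{3,6}; Z {3,4,5,7,8,9}->{7,9}
Constraint 2 (Z != Y) on D(Z)={7,9} D(Y)={3,6}: no change
Constraint 3 (Y < W) on D(Y)={3,6} D(W)={3,5,6,7,8,9}: W {3,5,6,7,8,9}->{5,6,7,8,9}
Constraint 4 (W + Y = Z) on D(W)={5,6,7,8,9} D(Y)={3,6} D(Z)={7,9}: W {5,6,7,8,9}->{6}; Y {3,6}->{3}; Z {7,9}->{9}
So after all 4 constraints: D(Z) = {9}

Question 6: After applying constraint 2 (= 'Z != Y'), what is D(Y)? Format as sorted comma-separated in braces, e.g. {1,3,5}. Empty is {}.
Constraint 1 (X + Y = Z) on D(X)={3,4,6,8,9,10} D(Y)={3,6,8,9} D(Z)={3,4,5,7,8,9}: X {3,4,6,8,9,10}->{3,4,6}; Y {3,6,8,9}->{3,6}; Z {3,4,5,7,8,9}->{7,9}
Constraint 2 (Z != Y) on D(Z)={7,9} D(Y)={3,6}: no change
So after constraint 2: D(Y) = {3,6}

Answer: {3,6}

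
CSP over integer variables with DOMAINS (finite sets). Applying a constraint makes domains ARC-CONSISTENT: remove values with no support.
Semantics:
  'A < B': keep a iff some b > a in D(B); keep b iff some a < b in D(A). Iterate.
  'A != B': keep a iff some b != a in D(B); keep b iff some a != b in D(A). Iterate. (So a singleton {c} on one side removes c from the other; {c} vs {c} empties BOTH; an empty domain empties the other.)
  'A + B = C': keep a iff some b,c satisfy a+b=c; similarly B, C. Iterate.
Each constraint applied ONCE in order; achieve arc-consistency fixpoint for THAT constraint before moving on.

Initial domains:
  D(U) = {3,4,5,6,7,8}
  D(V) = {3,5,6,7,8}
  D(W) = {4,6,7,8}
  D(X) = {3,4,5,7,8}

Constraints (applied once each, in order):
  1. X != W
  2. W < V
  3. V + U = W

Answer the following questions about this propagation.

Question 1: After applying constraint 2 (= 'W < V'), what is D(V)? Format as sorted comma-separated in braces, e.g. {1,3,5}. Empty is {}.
Answer: {5,6,7,8}

Derivation:
Constraint 1 (X != W) on D(X)={3,4,5,7,8} D(W)={4,6,7,8}: no change
Constraint 2 (W < V) on D(W)={4,6,7,8} D(V)={3,5,6,7,8}: W {4,6,7,8}->{4,6,7}; V {3,5,6,7,8}->{5,6,7,8}
So after constraint 2: D(V) = {5,6,7,8}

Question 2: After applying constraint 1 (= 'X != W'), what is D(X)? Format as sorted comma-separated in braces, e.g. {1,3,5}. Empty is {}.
Constraint 1 (X != W) on D(X)={3,4,5,7,8} D(W)={4,6,7,8}: no change
So after constraint 1: D(X) = {3,4,5,7,8}

Answer: {3,4,5,7,8}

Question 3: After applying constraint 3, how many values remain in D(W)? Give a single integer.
Answer: 0

Derivation:
Constraint 1 (X != W) on D(X)={3,4,5,7,8} D(W)={4,6,7,8}: no change
Constraint 2 (W < V) on D(W)={4,6,7,8} D(V)={3,5,6,7,8}: W {4,6,7,8}->{4,6,7}; V {3,5,6,7,8}->{5,6,7,8}
Constraint 3 (V + U = W) on D(V)={5,6,7,8} D(U)={3,4,5,6,7,8} D(W)={4,6,7}: V {5,6,7,8}->{}; U {3,4,5,6,7,8}->{}; W {4,6,7}->{}
So after constraint 3: D(W)={}, size = 0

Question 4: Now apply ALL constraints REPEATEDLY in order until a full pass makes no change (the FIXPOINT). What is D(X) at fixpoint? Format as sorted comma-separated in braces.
pass 0 (initial): D(X)={3,4,5,7,8}
pass 1: U {3,4,5,6,7,8}->{}; V {3,5,6,7,8}->{}; W {4,6,7,8}->{}
pass 2: X {3,4,5,7,8}->{}
pass 3: no change
Fixpoint after 3 passes: D(X) = {}

Answer: {}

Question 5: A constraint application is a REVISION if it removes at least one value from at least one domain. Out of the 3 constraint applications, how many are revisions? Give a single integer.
Answer: 2

Derivation:
Constraint 1 (X != W) on D(X)={3,4,5,7,8} D(W)={4,6,7,8}: no change => not a revision
Constraint 2 (W < V) on D(W)={4,6,7,8} D(V)={3,5,6,7,8}: W {4,6,7,8}->{4,6,7}; V {3,5,6,7,8}->{5,6,7,8} => REVISION
Constraint 3 (V + U = W) on D(V)={5,6,7,8} D(U)={3,4,5,6,7,8} D(W)={4,6,7}: V {5,6,7,8}->{}; U {3,4,5,6,7,8}->{}; W {4,6,7}->{} => REVISION
Total revisions = 2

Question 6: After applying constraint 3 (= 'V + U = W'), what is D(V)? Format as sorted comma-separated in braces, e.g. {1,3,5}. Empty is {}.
Constraint 1 (X != W) on D(X)={3,4,5,7,8} D(W)={4,6,7,8}: no change
Constraint 2 (W < V) on D(W)={4,6,7,8} D(V)={3,5,6,7,8}: W {4,6,7,8}->{4,6,7}; V {3,5,6,7,8}->{5,6,7,8}
Constraint 3 (V + U = W) on D(V)={5,6,7,8} D(U)={3,4,5,6,7,8} D(W)={4,6,7}: V {5,6,7,8}->{}; U {3,4,5,6,7,8}->{}; W {4,6,7}->{}
So after constraint 3: D(V) = {}

Answer: {}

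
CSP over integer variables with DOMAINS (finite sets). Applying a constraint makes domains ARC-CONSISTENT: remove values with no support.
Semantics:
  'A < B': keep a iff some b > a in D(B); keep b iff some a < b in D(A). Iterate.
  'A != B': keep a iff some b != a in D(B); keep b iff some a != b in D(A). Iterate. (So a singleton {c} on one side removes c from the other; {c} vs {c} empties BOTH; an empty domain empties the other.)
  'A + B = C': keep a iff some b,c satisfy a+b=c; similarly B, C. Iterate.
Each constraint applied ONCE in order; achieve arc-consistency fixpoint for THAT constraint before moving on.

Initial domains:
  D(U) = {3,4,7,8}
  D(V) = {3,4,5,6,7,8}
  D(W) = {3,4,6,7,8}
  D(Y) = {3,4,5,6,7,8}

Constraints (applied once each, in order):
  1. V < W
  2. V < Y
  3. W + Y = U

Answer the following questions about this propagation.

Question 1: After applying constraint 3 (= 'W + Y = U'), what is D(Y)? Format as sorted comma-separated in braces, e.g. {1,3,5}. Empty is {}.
Constraint 1 (V < W) on D(V)={3,4,5,6,7,8} D(W)={3,4,6,7,8}: V {3,4,5,6,7,8}->{3,4,5,6,7}; W {3,4,6,7,8}->{4,6,7,8}
Constraint 2 (V < Y) on D(V)={3,4,5,6,7} D(Y)={3,4,5,6,7,8}: Y {3,4,5,6,7,8}->{4,5,6,7,8}
Constraint 3 (W + Y = U) on D(W)={4,6,7,8} D(Y)={4,5,6,7,8} D(U)={3,4,7,8}: W {4,6,7,8}->{4}; Y {4,5,6,7,8}->{4}; U {3,4,7,8}->{8}
So after constraint 3: D(Y) = {4}

Answer: {4}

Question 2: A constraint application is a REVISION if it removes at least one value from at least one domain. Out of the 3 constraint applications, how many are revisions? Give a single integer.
Answer: 3

Derivation:
Constraint 1 (V < W) on D(V)={3,4,5,6,7,8} D(W)={3,4,6,7,8}: V {3,4,5,6,7,8}->{3,4,5,6,7}; W {3,4,6,7,8}->{4,6,7,8} => REVISION
Constraint 2 (V < Y) on D(V)={3,4,5,6,7} D(Y)={3,4,5,6,7,8}: Y {3,4,5,6,7,8}->{4,5,6,7,8} => REVISION
Constraint 3 (W + Y = U) on D(W)={4,6,7,8} D(Y)={4,5,6,7,8} D(U)={3,4,7,8}: W {4,6,7,8}->{4}; Y {4,5,6,7,8}->{4}; U {3,4,7,8}->{8} => REVISION
Total revisions = 3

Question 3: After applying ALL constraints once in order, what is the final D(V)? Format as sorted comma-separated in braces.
Constraint 1 (V < W) on D(V)={3,4,5,6,7,8} D(W)={3,4,6,7,8}: V {3,4,5,6,7,8}->{3,4,5,6,7}; W {3,4,6,7,8}->{4,6,7,8}
Constraint 2 (V < Y) on D(V)={3,4,5,6,7} D(Y)={3,4,5,6,7,8}: Y {3,4,5,6,7,8}->{4,5,6,7,8}
Constraint 3 (W + Y = U) on D(W)={4,6,7,8} D(Y)={4,5,6,7,8} D(U)={3,4,7,8}: W {4,6,7,8}->{4}; Y {4,5,6,7,8}->{4}; U {3,4,7,8}->{8}
So after all 3 constraints: D(V) = {3,4,5,6,7}

Answer: {3,4,5,6,7}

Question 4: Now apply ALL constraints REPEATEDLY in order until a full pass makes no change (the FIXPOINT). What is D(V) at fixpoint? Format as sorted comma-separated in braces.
pass 0 (initial): D(V)={3,4,5,6,7,8}
pass 1: U {3,4,7,8}->{8}; V {3,4,5,6,7,8}->{3,4,5,6,7}; W {3,4,6,7,8}->{4}; Y {3,4,5,6,7,8}->{4}
pass 2: V {3,4,5,6,7}->{3}
pass 3: no change
Fixpoint after 3 passes: D(V) = {3}

Answer: {3}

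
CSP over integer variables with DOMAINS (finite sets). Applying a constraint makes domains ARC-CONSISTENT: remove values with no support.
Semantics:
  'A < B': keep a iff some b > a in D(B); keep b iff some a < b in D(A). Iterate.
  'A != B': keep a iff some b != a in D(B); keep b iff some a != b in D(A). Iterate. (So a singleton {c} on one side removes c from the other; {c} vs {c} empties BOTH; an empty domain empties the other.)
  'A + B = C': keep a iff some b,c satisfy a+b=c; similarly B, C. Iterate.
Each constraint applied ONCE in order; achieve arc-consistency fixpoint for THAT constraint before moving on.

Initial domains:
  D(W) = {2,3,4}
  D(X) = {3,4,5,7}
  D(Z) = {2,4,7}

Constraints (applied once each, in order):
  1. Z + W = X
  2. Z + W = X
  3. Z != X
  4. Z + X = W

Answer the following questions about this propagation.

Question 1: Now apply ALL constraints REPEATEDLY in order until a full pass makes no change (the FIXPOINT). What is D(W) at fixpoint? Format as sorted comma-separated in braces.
pass 0 (initial): D(W)={2,3,4}
pass 1: W {2,3,4}->{}; X {3,4,5,7}->{}; Z {2,4,7}->{}
pass 2: no change
Fixpoint after 2 passes: D(W) = {}

Answer: {}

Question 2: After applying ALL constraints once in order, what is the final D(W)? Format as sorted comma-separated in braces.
Answer: {}

Derivation:
Constraint 1 (Z + W = X) on D(Z)={2,4,7} D(W)={2,3,4} D(X)={3,4,5,7}: Z {2,4,7}->{2,4}; W {2,3,4}->{2,3}; X {3,4,5,7}->{4,5,7}
Constraint 2 (Z + W = X) on D(Z)={2,4} D(W)={2,3} D(X)={4,5,7}: no change
Constraint 3 (Z != X) on D(Z)={2,4} D(X)={4,5,7}: no change
Constraint 4 (Z + X = W) on D(Z)={2,4} D(X)={4,5,7} D(W)={2,3}: Z {2,4}->{}; X {4,5,7}->{}; W {2,3}->{}
So after all 4 constraints: D(W) = {}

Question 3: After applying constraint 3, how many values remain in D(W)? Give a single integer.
Constraint 1 (Z + W = X) on D(Z)={2,4,7} D(W)={2,3,4} D(X)={3,4,5,7}: Z {2,4,7}->{2,4}; W {2,3,4}->{2,3}; X {3,4,5,7}->{4,5,7}
Constraint 2 (Z + W = X) on D(Z)={2,4} D(W)={2,3} D(X)={4,5,7}: no change
Constraint 3 (Z != X) on D(Z)={2,4} D(X)={4,5,7}: no change
So after constraint 3: D(W)={2,3}, size = 2

Answer: 2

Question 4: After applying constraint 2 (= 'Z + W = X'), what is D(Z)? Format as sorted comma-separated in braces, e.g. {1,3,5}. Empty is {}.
Constraint 1 (Z + W = X) on D(Z)={2,4,7} D(W)={2,3,4} D(X)={3,4,5,7}: Z {2,4,7}->{2,4}; W {2,3,4}->{2,3}; X {3,4,5,7}->{4,5,7}
Constraint 2 (Z + W = X) on D(Z)={2,4} D(W)={2,3} D(X)={4,5,7}: no change
So after constraint 2: D(Z) = {2,4}

Answer: {2,4}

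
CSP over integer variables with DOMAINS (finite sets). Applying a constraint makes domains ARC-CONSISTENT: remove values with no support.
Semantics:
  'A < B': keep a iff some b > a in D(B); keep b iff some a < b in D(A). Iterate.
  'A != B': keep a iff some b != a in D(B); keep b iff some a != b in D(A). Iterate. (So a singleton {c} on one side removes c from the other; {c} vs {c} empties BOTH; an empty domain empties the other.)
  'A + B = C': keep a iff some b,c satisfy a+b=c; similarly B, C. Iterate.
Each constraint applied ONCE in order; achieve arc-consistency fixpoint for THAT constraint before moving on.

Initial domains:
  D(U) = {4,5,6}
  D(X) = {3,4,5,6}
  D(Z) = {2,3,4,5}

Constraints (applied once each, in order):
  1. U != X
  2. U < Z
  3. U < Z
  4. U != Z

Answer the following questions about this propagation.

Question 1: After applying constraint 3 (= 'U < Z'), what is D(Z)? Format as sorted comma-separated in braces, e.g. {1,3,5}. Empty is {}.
Constraint 1 (U != X) on D(U)={4,5,6} D(X)={3,4,5,6}: no change
Constraint 2 (U < Z) on D(U)={4,5,6} D(Z)={2,3,4,5}: U {4,5,6}->{4}; Z {2,3,4,5}->{5}
Constraint 3 (U < Z) on D(U)={4} D(Z)={5}: no change
So after constraint 3: D(Z) = {5}

Answer: {5}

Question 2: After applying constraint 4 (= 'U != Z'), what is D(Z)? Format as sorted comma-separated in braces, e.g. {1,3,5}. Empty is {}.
Answer: {5}

Derivation:
Constraint 1 (U != X) on D(U)={4,5,6} D(X)={3,4,5,6}: no change
Constraint 2 (U < Z) on D(U)={4,5,6} D(Z)={2,3,4,5}: U {4,5,6}->{4}; Z {2,3,4,5}->{5}
Constraint 3 (U < Z) on D(U)={4} D(Z)={5}: no change
Constraint 4 (U != Z) on D(U)={4} D(Z)={5}: no change
So after constraint 4: D(Z) = {5}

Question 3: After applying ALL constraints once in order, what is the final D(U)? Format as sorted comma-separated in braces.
Answer: {4}

Derivation:
Constraint 1 (U != X) on D(U)={4,5,6} D(X)={3,4,5,6}: no change
Constraint 2 (U < Z) on D(U)={4,5,6} D(Z)={2,3,4,5}: U {4,5,6}->{4}; Z {2,3,4,5}->{5}
Constraint 3 (U < Z) on D(U)={4} D(Z)={5}: no change
Constraint 4 (U != Z) on D(U)={4} D(Z)={5}: no change
So after all 4 constraints: D(U) = {4}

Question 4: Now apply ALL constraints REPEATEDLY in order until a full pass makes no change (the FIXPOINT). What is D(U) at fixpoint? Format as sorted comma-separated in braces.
pass 0 (initial): D(U)={4,5,6}
pass 1: U {4,5,6}->{4}; Z {2,3,4,5}->{5}
pass 2: X {3,4,5,6}->{3,5,6}
pass 3: no change
Fixpoint after 3 passes: D(U) = {4}

Answer: {4}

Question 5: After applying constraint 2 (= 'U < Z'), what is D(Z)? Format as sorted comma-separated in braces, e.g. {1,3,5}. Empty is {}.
Answer: {5}

Derivation:
Constraint 1 (U != X) on D(U)={4,5,6} D(X)={3,4,5,6}: no change
Constraint 2 (U < Z) on D(U)={4,5,6} D(Z)={2,3,4,5}: U {4,5,6}->{4}; Z {2,3,4,5}->{5}
So after constraint 2: D(Z) = {5}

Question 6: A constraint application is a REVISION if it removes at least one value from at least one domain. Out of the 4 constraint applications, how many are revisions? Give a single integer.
Answer: 1

Derivation:
Constraint 1 (U != X) on D(U)={4,5,6} D(X)={3,4,5,6}: no change => not a revision
Constraint 2 (U < Z) on D(U)={4,5,6} D(Z)={2,3,4,5}: U {4,5,6}->{4}; Z {2,3,4,5}->{5} => REVISION
Constraint 3 (U < Z) on D(U)={4} D(Z)={5}: no change => not a revision
Constraint 4 (U != Z) on D(U)={4} D(Z)={5}: no change => not a revision
Total revisions = 1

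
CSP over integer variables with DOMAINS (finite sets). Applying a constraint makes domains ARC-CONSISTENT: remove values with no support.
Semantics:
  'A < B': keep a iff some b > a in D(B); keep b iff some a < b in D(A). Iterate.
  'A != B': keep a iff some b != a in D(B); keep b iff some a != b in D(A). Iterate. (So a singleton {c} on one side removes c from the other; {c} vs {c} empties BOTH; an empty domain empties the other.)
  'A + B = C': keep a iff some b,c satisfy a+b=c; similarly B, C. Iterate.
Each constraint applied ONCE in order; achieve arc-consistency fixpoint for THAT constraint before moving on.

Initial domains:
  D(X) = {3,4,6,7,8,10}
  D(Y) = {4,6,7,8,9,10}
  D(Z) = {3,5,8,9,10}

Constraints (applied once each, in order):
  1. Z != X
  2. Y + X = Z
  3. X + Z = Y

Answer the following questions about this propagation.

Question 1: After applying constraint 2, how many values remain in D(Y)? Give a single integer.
Answer: 3

Derivation:
Constraint 1 (Z != X) on D(Z)={3,5,8,9,10} D(X)={3,4,6,7,8,10}: no change
Constraint 2 (Y + X = Z) on D(Y)={4,6,7,8,9,10} D(X)={3,4,6,7,8,10} D(Z)={3,5,8,9,10}: Y {4,6,7,8,9,10}->{4,6,7}; X {3,4,6,7,8,10}->{3,4,6}; Z {3,5,8,9,10}->{8,9,10}
So after constraint 2: D(Y)={4,6,7}, size = 3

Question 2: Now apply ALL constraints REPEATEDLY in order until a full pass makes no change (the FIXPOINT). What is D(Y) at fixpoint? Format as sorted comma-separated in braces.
pass 0 (initial): D(Y)={4,6,7,8,9,10}
pass 1: X {3,4,6,7,8,10}->{}; Y {4,6,7,8,9,10}->{}; Z {3,5,8,9,10}->{}
pass 2: no change
Fixpoint after 2 passes: D(Y) = {}

Answer: {}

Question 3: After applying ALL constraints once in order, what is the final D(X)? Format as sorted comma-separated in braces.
Constraint 1 (Z != X) on D(Z)={3,5,8,9,10} D(X)={3,4,6,7,8,10}: no change
Constraint 2 (Y + X = Z) on D(Y)={4,6,7,8,9,10} D(X)={3,4,6,7,8,10} D(Z)={3,5,8,9,10}: Y {4,6,7,8,9,10}->{4,6,7}; X {3,4,6,7,8,10}->{3,4,6}; Z {3,5,8,9,10}->{8,9,10}
Constraint 3 (X + Z = Y) on D(X)={3,4,6} D(Z)={8,9,10} D(Y)={4,6,7}: X {3,4,6}->{}; Z {8,9,10}->{}; Y {4,6,7}->{}
So after all 3 constraints: D(X) = {}

Answer: {}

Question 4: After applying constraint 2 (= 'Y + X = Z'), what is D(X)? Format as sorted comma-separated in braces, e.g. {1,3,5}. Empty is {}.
Constraint 1 (Z != X) on D(Z)={3,5,8,9,10} D(X)={3,4,6,7,8,10}: no change
Constraint 2 (Y + X = Z) on D(Y)={4,6,7,8,9,10} D(X)={3,4,6,7,8,10} D(Z)={3,5,8,9,10}: Y {4,6,7,8,9,10}->{4,6,7}; X {3,4,6,7,8,10}->{3,4,6}; Z {3,5,8,9,10}->{8,9,10}
So after constraint 2: D(X) = {3,4,6}

Answer: {3,4,6}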